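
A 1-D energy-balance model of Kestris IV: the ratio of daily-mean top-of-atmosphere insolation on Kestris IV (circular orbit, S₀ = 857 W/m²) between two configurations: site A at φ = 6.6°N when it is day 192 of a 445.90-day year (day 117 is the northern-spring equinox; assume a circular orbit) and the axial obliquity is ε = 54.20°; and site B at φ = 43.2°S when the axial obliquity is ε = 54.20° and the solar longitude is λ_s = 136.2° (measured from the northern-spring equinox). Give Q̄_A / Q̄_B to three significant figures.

Q̄_A / Q̄_B ≈ 6.59

— Configuration A (φ=+6.6°):
Solar longitude: λ_s = 360° × (192 − 117)/445.90 = 60.552°.
sin δ = sin 54.20° × sin 60.552° = 0.70627, so δ = +44.933°.
cos H₀ = −tan(+6.6°) tan(+44.933°) = -0.1154, H₀ = 1.6865 rad.
Bracket: H₀ sin φ sin δ + cos φ cos δ sin H₀ = 1.6865×0.11494×0.70627 + 0.99337×0.70794×0.99332 = 0.136908 + 0.698549 = 0.835457.
Q̄ = (S₀/π) × [bracket] = (857/π) × 0.835457 = 227.91 W/m².
— Configuration B (φ=-43.2°):
Solar declination: sin δ = sin ε · sin λ_s = sin 54.20° × sin 136.2° = 0.56137, so δ = +34.151°.
cos H₀ = −tan(-43.2°) tan(+34.151°) = 0.6370, H₀ = 0.8802 rad.
Bracket: H₀ sin φ sin δ + cos φ cos δ sin H₀ = 0.8802×-0.68455×0.56137 + 0.72897×0.82756×0.77086 = -0.338248 + 0.465034 = 0.126786.
Q̄ = (S₀/π) × [bracket] = (857/π) × 0.126786 = 34.586 W/m².
Ratio Q̄_A / Q̄_B = 227.91 / 34.586 = 6.590.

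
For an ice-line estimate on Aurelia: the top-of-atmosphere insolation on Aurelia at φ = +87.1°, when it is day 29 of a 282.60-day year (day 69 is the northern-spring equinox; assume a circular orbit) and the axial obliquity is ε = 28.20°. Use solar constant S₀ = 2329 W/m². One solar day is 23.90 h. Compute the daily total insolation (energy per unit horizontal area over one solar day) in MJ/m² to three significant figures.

Solar longitude: λ_s = 360° × (29 − 69)/282.60 = -50.955°, i.e. -50.955° + 360° = 309.045°.
sin δ = sin 28.20° × sin 309.045° = -0.36701, so δ = -21.531°.
cos H₀ = −tan(+87.1°) tan(-21.531°) = 7.7884 ≥ 1 ⇒ polar night, H₀ = 0 and Q̄ = 0.
Daily total = Q̄ × 23.90 h × 3600 s/h = 0.00 MJ/m².

0.00 MJ/m²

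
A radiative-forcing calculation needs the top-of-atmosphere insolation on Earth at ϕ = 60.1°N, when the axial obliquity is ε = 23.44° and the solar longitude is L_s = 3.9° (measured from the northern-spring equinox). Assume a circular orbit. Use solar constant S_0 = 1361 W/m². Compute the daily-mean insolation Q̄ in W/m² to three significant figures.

Q̄ ≈ 232 W/m²

Solar declination: sin δ = sin ε · sin L_s = sin 23.44° × sin 3.9° = 0.02706, so δ = +1.550°.
cos h₀ = −tan(+60.1°) tan(+1.550°) = -0.0471, h₀ = 1.6179 rad.
Bracket: h₀ sin ϕ sin δ + cos ϕ cos δ sin h₀ = 1.6179×0.86690×0.02706 + 0.49849×0.99963×0.99889 = 0.037953 + 0.497752 = 0.535705.
Q̄ = (S_0/π) × [bracket] = (1361/π) × 0.535705 = 232.1 W/m².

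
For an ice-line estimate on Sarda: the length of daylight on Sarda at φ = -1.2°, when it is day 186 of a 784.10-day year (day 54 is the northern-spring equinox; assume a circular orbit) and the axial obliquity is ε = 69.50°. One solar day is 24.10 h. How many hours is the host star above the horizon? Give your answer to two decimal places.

11.82 h

Solar longitude: λ_s = 360° × (186 − 54)/784.10 = 60.605°.
sin δ = sin 69.50° × sin 60.605° = 0.81608, so δ = +54.694°.
cos H₀ = −tan φ · tan δ = −tan(-1.2°) × tan(+54.694°) = 0.0296, so H₀ = 1.5412 rad = 88.31°.
Daylight = 2H₀/(2π) × 24.10 h = (1.5412/π) × 24.10 = 11.82 h.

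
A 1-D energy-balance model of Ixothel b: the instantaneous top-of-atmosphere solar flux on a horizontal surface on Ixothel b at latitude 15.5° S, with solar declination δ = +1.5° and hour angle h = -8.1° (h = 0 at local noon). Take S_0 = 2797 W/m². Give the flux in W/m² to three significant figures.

cos θ_z = sin ϕ sin δ + cos ϕ cos δ cos h = -0.006995 + 0.953690 = 0.946695.
Flux = S_0 · cos θ_z = 2797 × 0.946695 = 2648 W/m².

2.65e+03 W/m²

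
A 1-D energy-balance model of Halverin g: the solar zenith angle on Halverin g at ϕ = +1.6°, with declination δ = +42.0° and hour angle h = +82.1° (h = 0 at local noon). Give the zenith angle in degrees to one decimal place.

θ_z = 83.1°

cos θ_z = sin ϕ sin δ + cos ϕ cos δ cos h = 0.018683 + 0.102101 = 0.120784.
θ_z = arccos(0.120784) = 83.1°.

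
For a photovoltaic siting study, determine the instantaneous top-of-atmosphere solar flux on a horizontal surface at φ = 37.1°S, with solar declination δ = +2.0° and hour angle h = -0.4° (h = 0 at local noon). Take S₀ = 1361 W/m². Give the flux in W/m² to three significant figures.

1.06e+03 W/m²

cos θ_z = sin φ sin δ + cos φ cos δ cos h = -0.021052 + 0.797079 = 0.776027.
Flux = S₀ · cos θ_z = 1361 × 0.776027 = 1056 W/m².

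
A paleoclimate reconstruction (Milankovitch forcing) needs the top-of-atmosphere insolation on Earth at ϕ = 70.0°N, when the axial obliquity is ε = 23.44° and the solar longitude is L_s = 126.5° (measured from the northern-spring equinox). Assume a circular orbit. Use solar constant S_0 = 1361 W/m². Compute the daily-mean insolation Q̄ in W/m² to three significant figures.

Solar declination: sin δ = sin ε · sin L_s = sin 23.44° × sin 126.5° = 0.31977, so δ = +18.649°.
cos h₀ = −tan(+70.0°) tan(+18.649°) = -0.9272, h₀ = 2.7577 rad.
Bracket: h₀ sin ϕ sin δ + cos ϕ cos δ sin h₀ = 2.7577×0.93969×0.31977 + 0.34202×0.94750×0.37449 = 0.828647 + 0.121359 = 0.950006.
Q̄ = (S_0/π) × [bracket] = (1361/π) × 0.950006 = 411.6 W/m².

Q̄ ≈ 412 W/m²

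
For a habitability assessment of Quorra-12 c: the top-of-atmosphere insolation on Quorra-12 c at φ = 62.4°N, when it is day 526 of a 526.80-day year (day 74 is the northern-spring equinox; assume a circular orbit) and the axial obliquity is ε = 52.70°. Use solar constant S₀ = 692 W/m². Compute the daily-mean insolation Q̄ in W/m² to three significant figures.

Solar longitude: λ_s = 360° × (526 − 74)/526.80 = 308.884°.
sin δ = sin 52.70° × sin 308.884° = -0.61921, so δ = -38.259°.
cos H₀ = −tan(+62.4°) tan(-38.259°) = 1.5084 ≥ 1 ⇒ polar night, H₀ = 0 and Q̄ = 0.

Q̄ ≈ 0.00 W/m²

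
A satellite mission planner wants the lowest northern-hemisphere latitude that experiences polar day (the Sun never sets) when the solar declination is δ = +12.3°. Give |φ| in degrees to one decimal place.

|φ| = 77.7°

Polar day requires cos H₀ = −tan φ tan δ ≤ −1, i.e. tan φ tan δ ≥ 1.
The boundary is |tan φ| · |tan δ| = 1, so |φ| = 90° − |δ| = 90° − 12.3° = 77.7° in the northern hemisphere.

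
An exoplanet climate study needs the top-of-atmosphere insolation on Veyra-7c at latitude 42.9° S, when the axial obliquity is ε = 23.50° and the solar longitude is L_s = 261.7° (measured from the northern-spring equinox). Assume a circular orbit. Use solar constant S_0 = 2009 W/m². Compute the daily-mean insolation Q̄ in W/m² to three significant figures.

Solar declination: sin δ = sin ε · sin L_s = sin 23.50° × sin 261.7° = -0.39457, so δ = -23.239°.
cos h₀ = −tan(-42.9°) tan(-23.239°) = -0.3990, h₀ = 1.9813 rad.
Bracket: h₀ sin ϕ sin δ + cos ϕ cos δ sin h₀ = 1.9813×-0.68072×-0.39457 + 0.73254×0.91886×0.91694 = 0.532161 + 0.617194 = 1.149355.
Q̄ = (S_0/π) × [bracket] = (2009/π) × 1.149355 = 735.0 W/m².

Q̄ ≈ 735 W/m²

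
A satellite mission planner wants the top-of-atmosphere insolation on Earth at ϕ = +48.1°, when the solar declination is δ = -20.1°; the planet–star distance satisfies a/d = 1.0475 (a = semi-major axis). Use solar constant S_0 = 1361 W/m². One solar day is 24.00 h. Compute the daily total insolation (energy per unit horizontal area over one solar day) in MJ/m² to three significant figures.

cos h₀ = −tan(+48.1°) tan(-20.100°) = 0.4079, h₀ = 1.1507 rad.
Bracket: h₀ sin ϕ sin δ + cos ϕ cos δ sin h₀ = 1.1507×0.74431×-0.34366 + 0.66783×0.93909×0.91305 = -0.294337 + 0.572622 = 0.278285.
Inverse-square distance factor (a/d)² = 1.0475² = 1.097256.
Q̄ = (S_0/π) × 1.097256 × [bracket] = (1361/π) × 1.097256 × 0.278285 = 132.28 W/m².
Daily total = Q̄ × 24.00 h × 3600 s/h = 132.28 × 24.00 × 3600 / 10⁶ = 11.43 MJ/m².

11.4 MJ/m²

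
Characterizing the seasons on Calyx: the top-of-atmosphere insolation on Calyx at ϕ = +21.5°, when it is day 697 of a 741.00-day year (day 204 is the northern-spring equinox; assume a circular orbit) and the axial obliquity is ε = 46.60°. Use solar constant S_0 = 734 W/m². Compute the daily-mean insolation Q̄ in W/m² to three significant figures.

Solar longitude: L_s = 360° × (697 − 204)/741.00 = 239.514°.
sin δ = sin 46.60° × sin 239.514° = -0.62613, so δ = -38.765°.
cos h₀ = −tan(+21.5°) tan(-38.765°) = 0.3163, h₀ = 1.2490 rad.
Bracket: h₀ sin ϕ sin δ + cos ϕ cos δ sin h₀ = 1.2490×0.36650×-0.62613 + 0.93042×0.77972×0.94865 = -0.286616 + 0.688214 = 0.401598.
Q̄ = (S_0/π) × [bracket] = (734/π) × 0.401598 = 93.83 W/m².

Q̄ ≈ 93.8 W/m²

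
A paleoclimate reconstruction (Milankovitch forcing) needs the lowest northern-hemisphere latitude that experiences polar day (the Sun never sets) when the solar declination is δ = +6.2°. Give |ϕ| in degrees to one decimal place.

Polar day requires cos h₀ = −tan ϕ tan δ ≤ −1, i.e. tan ϕ tan δ ≥ 1.
The boundary is |tan ϕ| · |tan δ| = 1, so |ϕ| = 90° − |δ| = 90° − 6.2° = 83.8° in the northern hemisphere.

|ϕ| = 83.8°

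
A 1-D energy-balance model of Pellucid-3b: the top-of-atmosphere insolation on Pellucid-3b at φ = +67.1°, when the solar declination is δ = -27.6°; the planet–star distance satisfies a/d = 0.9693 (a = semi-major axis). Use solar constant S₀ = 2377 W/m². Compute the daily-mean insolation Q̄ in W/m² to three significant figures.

Q̄ ≈ 0.00 W/m²

cos H₀ = −tan(+67.1°) tan(-27.600°) = 1.2376 ≥ 1 ⇒ polar night, H₀ = 0 and Q̄ = 0.
Inverse-square distance factor (a/d)² = 0.9693² = 0.939542.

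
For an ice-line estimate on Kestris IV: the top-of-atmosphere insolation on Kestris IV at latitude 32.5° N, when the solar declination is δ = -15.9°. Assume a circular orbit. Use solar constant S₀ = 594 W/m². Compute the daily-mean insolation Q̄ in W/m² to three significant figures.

Q̄ ≈ 112 W/m²

cos H₀ = −tan(+32.5°) tan(-15.900°) = 0.1815, H₀ = 1.3883 rad.
Bracket: H₀ sin φ sin δ + cos φ cos δ sin H₀ = 1.3883×0.53730×-0.27396 + 0.84339×0.96174×0.98340 = -0.204356 + 0.797657 = 0.593301.
Q̄ = (S₀/π) × [bracket] = (594/π) × 0.593301 = 112.2 W/m².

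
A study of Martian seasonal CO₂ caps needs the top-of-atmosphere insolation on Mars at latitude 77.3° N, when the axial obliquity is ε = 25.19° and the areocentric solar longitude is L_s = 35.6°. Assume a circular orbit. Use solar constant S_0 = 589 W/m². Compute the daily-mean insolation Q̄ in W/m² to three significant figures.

Q̄ ≈ 142 W/m²

sin δ = sin 25.19° × sin 35.6° = 0.24776, so δ = +14.345°.
cos h₀ = −tan(+77.3°) tan(+14.345°) = -1.1348 ≤ −1 ⇒ polar day, h₀ = π.
Bracket: h₀ sin ϕ sin δ + cos ϕ cos δ sin h₀ = 3.1416×0.97553×0.24776 + 0.21985×0.96882×0.00000 = 0.759316 + 0.000000 = 0.759316.
Q̄ = (S_0/π) × [bracket] = (589/π) × 0.759316 = 142.4 W/m².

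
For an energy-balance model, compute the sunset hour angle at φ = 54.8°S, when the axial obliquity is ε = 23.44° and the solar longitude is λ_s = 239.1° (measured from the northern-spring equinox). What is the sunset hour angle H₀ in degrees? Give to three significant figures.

H₀ = 121°

Solar declination: sin δ = sin ε · sin λ_s = sin 23.44° × sin 239.1° = -0.34133, so δ = -19.958°.
cos H₀ = −tan φ · tan δ = −tan(-54.8°) × tan(-19.958°) = -0.5148, so H₀ = 2.1115 rad = 120.98°.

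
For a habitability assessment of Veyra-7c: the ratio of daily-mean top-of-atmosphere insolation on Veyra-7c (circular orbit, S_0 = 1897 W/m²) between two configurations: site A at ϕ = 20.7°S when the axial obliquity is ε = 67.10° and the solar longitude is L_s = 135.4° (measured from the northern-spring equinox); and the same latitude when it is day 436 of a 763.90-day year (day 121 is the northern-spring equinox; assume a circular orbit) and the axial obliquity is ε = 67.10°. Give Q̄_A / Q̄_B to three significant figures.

— Configuration A (ϕ=-20.7°):
Solar declination: sin δ = sin ε · sin L_s = sin 67.10° × sin 135.4° = 0.64681, so δ = +40.302°.
cos h₀ = −tan(-20.7°) tan(+40.302°) = 0.3205, h₀ = 1.2446 rad.
Bracket: h₀ sin ϕ sin δ + cos ϕ cos δ sin h₀ = 1.2446×-0.35347×0.64681 + 0.93544×0.76265×0.94726 = -0.284550 + 0.675788 = 0.391238.
Q̄ = (S_0/π) × [bracket] = (1897/π) × 0.391238 = 236.24 W/m².
— Configuration B (ϕ=-20.7°):
Solar longitude: L_s = 360° × (436 − 121)/763.90 = 148.449°.
sin δ = sin 67.10° × sin 148.449° = 0.48202, so δ = +28.817°.
cos h₀ = −tan(-20.7°) tan(+28.817°) = 0.2079, h₀ = 1.3614 rad.
Bracket: h₀ sin ϕ sin δ + cos ϕ cos δ sin h₀ = 1.3614×-0.35347×0.48202 + 0.93544×0.87616×0.97815 = -0.231955 + 0.801687 = 0.569732.
Q̄ = (S_0/π) × [bracket] = (1897/π) × 0.569732 = 344.02 W/m².
Ratio Q̄_A / Q̄_B = 236.24 / 344.02 = 0.6867.

Q̄_A / Q̄_B ≈ 0.687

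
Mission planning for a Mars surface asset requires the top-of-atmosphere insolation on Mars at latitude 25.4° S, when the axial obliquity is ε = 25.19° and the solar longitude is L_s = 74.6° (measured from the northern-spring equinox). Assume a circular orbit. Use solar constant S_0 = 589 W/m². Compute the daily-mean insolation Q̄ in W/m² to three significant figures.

Q̄ ≈ 106 W/m²

Solar declination: sin δ = sin ε · sin L_s = sin 25.19° × sin 74.6° = 0.41034, so δ = +24.226°.
cos h₀ = −tan(-25.4°) tan(+24.226°) = 0.2137, h₀ = 1.3555 rad.
Bracket: h₀ sin ϕ sin δ + cos ϕ cos δ sin h₀ = 1.3555×-0.42894×0.41034 + 0.90334×0.91193×0.97691 = -0.238583 + 0.804762 = 0.566179.
Q̄ = (S_0/π) × [bracket] = (589/π) × 0.566179 = 106.1 W/m².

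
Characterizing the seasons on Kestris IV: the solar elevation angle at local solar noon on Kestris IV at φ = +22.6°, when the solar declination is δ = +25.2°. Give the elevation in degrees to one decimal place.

87.4°

At local noon the hour angle is zero, so the zenith angle equals |φ − δ| = |+22.6° − (+25.200°)| = 2.600°.
Elevation = 90° − 2.600° = 87.4°.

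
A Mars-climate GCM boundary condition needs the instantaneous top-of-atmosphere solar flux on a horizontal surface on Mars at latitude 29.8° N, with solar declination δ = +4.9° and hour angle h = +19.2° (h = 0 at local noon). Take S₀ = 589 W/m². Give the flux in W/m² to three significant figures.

cos θ_z = sin φ sin δ + cos φ cos δ cos h = 0.042450 + 0.816502 = 0.858952.
Flux = S₀ · cos θ_z = 589 × 0.858952 = 505.9 W/m².

506 W/m²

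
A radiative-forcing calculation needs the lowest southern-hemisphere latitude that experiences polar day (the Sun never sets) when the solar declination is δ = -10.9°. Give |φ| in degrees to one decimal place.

Polar day requires cos H₀ = −tan φ tan δ ≤ −1, i.e. tan φ tan δ ≥ 1.
The boundary is |tan φ| · |tan δ| = 1, so |φ| = 90° − |δ| = 90° − 10.9° = 79.1° in the southern hemisphere.

|φ| = 79.1°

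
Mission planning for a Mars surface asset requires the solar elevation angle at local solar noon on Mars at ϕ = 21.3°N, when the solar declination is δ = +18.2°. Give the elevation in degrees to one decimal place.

86.9°

At local noon the hour angle is zero, so the zenith angle equals |ϕ − δ| = |+21.3° − (+18.200°)| = 3.100°.
Elevation = 90° − 3.100° = 86.9°.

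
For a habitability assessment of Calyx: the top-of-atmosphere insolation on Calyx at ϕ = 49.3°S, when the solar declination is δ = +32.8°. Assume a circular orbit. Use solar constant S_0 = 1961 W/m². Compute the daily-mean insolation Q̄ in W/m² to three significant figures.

Q̄ ≈ 41.0 W/m²

cos h₀ = −tan(-49.3°) tan(+32.800°) = 0.7492, h₀ = 0.7239 rad.
Bracket: h₀ sin ϕ sin δ + cos ϕ cos δ sin h₀ = 0.7239×-0.75813×0.54171 + 0.65210×0.84057×0.66229 = -0.297296 + 0.363025 = 0.065729.
Q̄ = (S_0/π) × [bracket] = (1961/π) × 0.065729 = 41.03 W/m².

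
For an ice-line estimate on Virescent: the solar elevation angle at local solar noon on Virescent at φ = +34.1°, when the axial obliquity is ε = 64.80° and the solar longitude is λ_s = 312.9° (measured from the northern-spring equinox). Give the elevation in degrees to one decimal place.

14.4°

Solar declination: sin δ = sin ε · sin λ_s = sin 64.80° × sin 312.9° = -0.66282, so δ = -41.516°.
At local noon the hour angle is zero, so the zenith angle equals |φ − δ| = |+34.1° − (-41.516°)| = 75.616°.
Elevation = 90° − 75.616° = 14.4°.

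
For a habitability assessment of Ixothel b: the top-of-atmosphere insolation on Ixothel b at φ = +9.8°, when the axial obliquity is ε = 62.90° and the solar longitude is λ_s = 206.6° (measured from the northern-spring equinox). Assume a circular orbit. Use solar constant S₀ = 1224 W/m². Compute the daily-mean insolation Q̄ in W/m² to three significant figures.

Solar declination: sin δ = sin ε · sin λ_s = sin 62.90° × sin 206.6° = -0.39860, so δ = -23.491°.
cos H₀ = −tan(+9.8°) tan(-23.491°) = 0.0751, H₀ = 1.4957 rad.
Bracket: H₀ sin φ sin δ + cos φ cos δ sin H₀ = 1.4957×0.17021×-0.39860 + 0.98541×0.91712×0.99718 = -0.101477 + 0.901191 = 0.799714.
Q̄ = (S₀/π) × [bracket] = (1224/π) × 0.799714 = 311.6 W/m².

Q̄ ≈ 312 W/m²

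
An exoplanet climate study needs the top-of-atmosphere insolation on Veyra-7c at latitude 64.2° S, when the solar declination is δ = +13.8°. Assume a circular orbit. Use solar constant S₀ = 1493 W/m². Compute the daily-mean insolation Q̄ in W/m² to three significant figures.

cos H₀ = −tan(-64.2°) tan(+13.800°) = 0.5081, H₀ = 1.0378 rad.
Bracket: H₀ sin φ sin δ + cos φ cos δ sin H₀ = 1.0378×-0.90032×0.23853 + 0.43523×0.97113×0.86130 = -0.222871 + 0.364041 = 0.141170.
Q̄ = (S₀/π) × [bracket] = (1493/π) × 0.141170 = 67.09 W/m².

Q̄ ≈ 67.1 W/m²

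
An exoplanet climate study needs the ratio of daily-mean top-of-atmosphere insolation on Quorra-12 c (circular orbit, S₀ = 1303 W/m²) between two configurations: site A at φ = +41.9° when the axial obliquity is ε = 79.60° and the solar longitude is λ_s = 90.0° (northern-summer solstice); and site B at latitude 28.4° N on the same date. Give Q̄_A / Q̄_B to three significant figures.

— Configuration A (φ=+41.9°):
Solar declination: sin δ = sin ε · sin λ_s = sin 79.60° × sin 90.0° = 0.98357, so δ = +79.600°.
cos H₀ = −tan(+41.9°) tan(+79.600°) = -4.8887 ≤ −1 ⇒ polar day, H₀ = π.
Bracket: H₀ sin φ sin δ + cos φ cos δ sin H₀ = 3.1416×0.66783×0.98357 + 0.74431×0.18052×0.00000 = 2.063584 + 0.000000 = 2.063584.
Q̄ = (S₀/π) × [bracket] = (1303/π) × 2.063584 = 855.89 W/m².
— Configuration B (φ=+28.4°):
cos H₀ = −tan(+28.4°) tan(+79.600°) = -2.9460 ≤ −1 ⇒ polar day, H₀ = π.
Bracket: H₀ sin φ sin δ + cos φ cos δ sin H₀ = 3.1416×0.47562×0.98357 + 0.87965×0.18052×0.00000 = 1.469658 + 0.000000 = 1.469658.
Q̄ = (S₀/π) × [bracket] = (1303/π) × 1.469658 = 609.55 W/m².
Ratio Q̄_A / Q̄_B = 855.89 / 609.55 = 1.404.

Q̄_A / Q̄_B ≈ 1.40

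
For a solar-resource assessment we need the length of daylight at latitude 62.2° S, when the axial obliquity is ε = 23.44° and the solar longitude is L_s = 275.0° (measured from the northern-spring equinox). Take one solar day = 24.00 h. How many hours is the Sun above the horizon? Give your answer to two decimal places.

Solar declination: sin δ = sin ε · sin L_s = sin 23.44° × sin 275.0° = -0.39627, so δ = -23.346°.
cos h₀ = −tan ϕ · tan δ = −tan(-62.2°) × tan(-23.346°) = -0.8186, so h₀ = 2.5298 rad = 144.95°.
Daylight = 2h₀/(2π) × 24.00 h = (2.5298/π) × 24.00 = 19.33 h.

19.33 h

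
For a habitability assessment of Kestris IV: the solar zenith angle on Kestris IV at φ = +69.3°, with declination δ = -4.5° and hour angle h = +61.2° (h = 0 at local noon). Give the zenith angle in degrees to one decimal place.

θ_z = 84.5°

cos θ_z = sin φ sin δ + cos φ cos δ cos h = -0.073394 + 0.169763 = 0.096369.
θ_z = arccos(0.096369) = 84.5°.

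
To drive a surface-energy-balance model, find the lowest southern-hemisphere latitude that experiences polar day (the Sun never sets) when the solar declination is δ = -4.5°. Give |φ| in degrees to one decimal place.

|φ| = 85.5°

Polar day requires cos H₀ = −tan φ tan δ ≤ −1, i.e. tan φ tan δ ≥ 1.
The boundary is |tan φ| · |tan δ| = 1, so |φ| = 90° − |δ| = 90° − 4.5° = 85.5° in the southern hemisphere.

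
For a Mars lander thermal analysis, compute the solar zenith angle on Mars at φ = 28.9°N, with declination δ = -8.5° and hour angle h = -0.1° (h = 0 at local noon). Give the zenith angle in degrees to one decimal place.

cos θ_z = sin φ sin δ + cos φ cos δ cos h = -0.071434 + 0.865847 = 0.794413.
θ_z = arccos(0.794413) = 37.4°.

θ_z = 37.4°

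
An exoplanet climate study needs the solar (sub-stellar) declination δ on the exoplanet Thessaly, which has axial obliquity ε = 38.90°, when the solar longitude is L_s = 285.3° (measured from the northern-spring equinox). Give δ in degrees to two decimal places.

sin δ = sin ε · sin L_s = sin 38.90° × sin 285.3° = -0.605706.
δ = arcsin(-0.605706) = -37.28°.

δ = -37.28°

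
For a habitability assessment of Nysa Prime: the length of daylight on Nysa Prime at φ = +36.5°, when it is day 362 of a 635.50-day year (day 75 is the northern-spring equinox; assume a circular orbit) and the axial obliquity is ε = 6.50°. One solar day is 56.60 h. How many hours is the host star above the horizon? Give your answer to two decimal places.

Solar longitude: λ_s = 360° × (362 − 75)/635.50 = 162.581°.
sin δ = sin 6.50° × sin 162.581° = 0.03389, so δ = +1.942°.
cos H₀ = −tan φ · tan δ = −tan(+36.5°) × tan(+1.942°) = -0.0251, so H₀ = 1.5959 rad = 91.44°.
Daylight = 2H₀/(2π) × 56.60 h = (1.5959/π) × 56.60 = 28.75 h.

28.75 h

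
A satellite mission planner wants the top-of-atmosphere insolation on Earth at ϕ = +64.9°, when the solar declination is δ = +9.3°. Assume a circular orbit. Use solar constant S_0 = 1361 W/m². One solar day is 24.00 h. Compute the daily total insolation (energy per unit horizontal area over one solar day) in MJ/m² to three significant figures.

25.2 MJ/m²

cos h₀ = −tan(+64.9°) tan(+9.300°) = -0.3496, h₀ = 1.9279 rad.
Bracket: h₀ sin ϕ sin δ + cos ϕ cos δ sin h₀ = 1.9279×0.90557×0.16160 + 0.42420×0.98686×0.93691 = 0.282129 + 0.392215 = 0.674344.
Q̄ = (S_0/π) × [bracket] = (1361/π) × 0.674344 = 292.14 W/m².
Daily total = Q̄ × 24.00 h × 3600 s/h = 292.14 × 24.00 × 3600 / 10⁶ = 25.24 MJ/m².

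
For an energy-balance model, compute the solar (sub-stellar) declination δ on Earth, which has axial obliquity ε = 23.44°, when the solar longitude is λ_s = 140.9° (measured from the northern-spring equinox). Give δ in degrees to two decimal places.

δ = +14.53°

sin δ = sin ε · sin λ_s = sin 23.44° × sin 140.9° = 0.250876.
δ = arcsin(0.250876) = +14.53°.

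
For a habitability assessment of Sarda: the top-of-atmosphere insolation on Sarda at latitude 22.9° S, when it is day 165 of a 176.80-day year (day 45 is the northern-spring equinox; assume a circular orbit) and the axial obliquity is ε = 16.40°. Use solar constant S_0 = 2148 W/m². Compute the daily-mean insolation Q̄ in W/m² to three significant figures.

Q̄ ≈ 719 W/m²

Solar longitude: L_s = 360° × (165 − 45)/176.80 = 244.344°.
sin δ = sin 16.40° × sin 244.344° = -0.25451, so δ = -14.744°.
cos h₀ = −tan(-22.9°) tan(-14.744°) = -0.1112, h₀ = 1.6822 rad.
Bracket: h₀ sin ϕ sin δ + cos ϕ cos δ sin h₀ = 1.6822×-0.38912×-0.25451 + 0.92119×0.96707×0.99380 = 0.166597 + 0.885332 = 1.051929.
Q̄ = (S_0/π) × [bracket] = (2148/π) × 1.051929 = 719.2 W/m².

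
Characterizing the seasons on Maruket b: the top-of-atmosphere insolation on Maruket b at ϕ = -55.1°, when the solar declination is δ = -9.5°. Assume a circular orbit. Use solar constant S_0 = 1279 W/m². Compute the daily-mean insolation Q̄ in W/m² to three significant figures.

Q̄ ≈ 323 W/m²

cos h₀ = −tan(-55.1°) tan(-9.500°) = -0.2399, h₀ = 1.8130 rad.
Bracket: h₀ sin ϕ sin δ + cos ϕ cos δ sin h₀ = 1.8130×-0.82015×-0.16505 + 0.57215×0.98629×0.97080 = 0.245418 + 0.547828 = 0.793246.
Q̄ = (S_0/π) × [bracket] = (1279/π) × 0.793246 = 322.9 W/m².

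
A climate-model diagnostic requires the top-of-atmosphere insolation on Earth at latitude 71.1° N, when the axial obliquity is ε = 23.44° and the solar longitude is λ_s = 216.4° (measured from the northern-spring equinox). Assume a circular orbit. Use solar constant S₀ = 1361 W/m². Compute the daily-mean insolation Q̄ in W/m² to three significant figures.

Q̄ ≈ 20.4 W/m²

Solar declination: sin δ = sin ε · sin λ_s = sin 23.44° × sin 216.4° = -0.23606, so δ = -13.654°.
cos H₀ = −tan(+71.1°) tan(-13.654°) = 0.7095, H₀ = 0.7820 rad.
Bracket: H₀ sin φ sin δ + cos φ cos δ sin H₀ = 0.7820×0.94609×-0.23606 + 0.32392×0.97174×0.70469 = -0.174647 + 0.221812 = 0.047165.
Q̄ = (S₀/π) × [bracket] = (1361/π) × 0.047165 = 20.43 W/m².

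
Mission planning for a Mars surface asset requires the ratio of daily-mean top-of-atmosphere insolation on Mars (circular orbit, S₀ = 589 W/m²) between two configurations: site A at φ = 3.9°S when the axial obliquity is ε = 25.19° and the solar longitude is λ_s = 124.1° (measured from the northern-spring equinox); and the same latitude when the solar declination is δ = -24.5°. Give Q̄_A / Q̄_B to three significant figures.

— Configuration A (φ=-3.9°):
Solar declination: sin δ = sin ε · sin λ_s = sin 25.19° × sin 124.1° = 0.35244, so δ = +20.637°.
cos H₀ = −tan(-3.9°) tan(+20.637°) = 0.0257, H₀ = 1.5451 rad.
Bracket: H₀ sin φ sin δ + cos φ cos δ sin H₀ = 1.5451×-0.06802×0.35244 + 0.99768×0.93583×0.99967 = -0.037041 + 0.933351 = 0.896310.
Q̄ = (S₀/π) × [bracket] = (589/π) × 0.896310 = 168.04 W/m².
— Configuration B (φ=-3.9°):
cos H₀ = −tan(-3.9°) tan(-24.500°) = -0.0311, H₀ = 1.6019 rad.
Bracket: H₀ sin φ sin δ + cos φ cos δ sin H₀ = 1.6019×-0.06802×-0.41469 + 0.99768×0.90996×0.99952 = 0.045185 + 0.907413 = 0.952598.
Q̄ = (S₀/π) × [bracket] = (589/π) × 0.952598 = 178.60 W/m².
Ratio Q̄_A / Q̄_B = 168.04 / 178.60 = 0.9409.

Q̄_A / Q̄_B ≈ 0.941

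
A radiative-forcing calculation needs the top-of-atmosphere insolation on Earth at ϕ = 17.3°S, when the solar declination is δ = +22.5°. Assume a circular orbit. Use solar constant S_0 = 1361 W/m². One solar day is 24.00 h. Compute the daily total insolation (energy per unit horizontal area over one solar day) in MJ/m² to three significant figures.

26.6 MJ/m²

cos h₀ = −tan(-17.3°) tan(+22.500°) = 0.1290, h₀ = 1.4414 rad.
Bracket: h₀ sin ϕ sin δ + cos ϕ cos δ sin h₀ = 1.4414×-0.29737×0.38268 + 0.95476×0.92388×0.99164 = -0.164028 + 0.874709 = 0.710681.
Q̄ = (S_0/π) × [bracket] = (1361/π) × 0.710681 = 307.88 W/m².
Daily total = Q̄ × 24.00 h × 3600 s/h = 307.88 × 24.00 × 3600 / 10⁶ = 26.60 MJ/m².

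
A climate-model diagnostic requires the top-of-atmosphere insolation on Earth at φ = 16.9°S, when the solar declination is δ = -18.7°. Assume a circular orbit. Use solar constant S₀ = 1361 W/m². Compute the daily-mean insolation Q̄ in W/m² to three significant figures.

Q̄ ≈ 458 W/m²

cos H₀ = −tan(-16.9°) tan(-18.700°) = -0.1028, H₀ = 1.6738 rad.
Bracket: H₀ sin φ sin δ + cos φ cos δ sin H₀ = 1.6738×-0.29070×-0.32061 + 0.95681×0.94721×0.99470 = 0.156000 + 0.901497 = 1.057497.
Q̄ = (S₀/π) × [bracket] = (1361/π) × 1.057497 = 458.1 W/m².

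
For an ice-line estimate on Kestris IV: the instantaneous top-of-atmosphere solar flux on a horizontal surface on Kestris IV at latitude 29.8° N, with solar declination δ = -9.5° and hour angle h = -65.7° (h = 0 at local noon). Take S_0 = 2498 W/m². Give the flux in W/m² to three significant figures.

cos θ_z = sin ϕ sin δ + cos ϕ cos δ cos h = -0.082024 + 0.352201 = 0.270177.
Flux = S_0 · cos θ_z = 2498 × 0.270177 = 674.9 W/m².

675 W/m²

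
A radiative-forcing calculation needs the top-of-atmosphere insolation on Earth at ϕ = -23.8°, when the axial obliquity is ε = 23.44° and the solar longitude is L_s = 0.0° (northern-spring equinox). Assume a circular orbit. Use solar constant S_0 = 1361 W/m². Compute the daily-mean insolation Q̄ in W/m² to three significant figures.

Solar declination: sin δ = sin ε · sin L_s = sin 23.44° × sin 0.0° = 0.00000, so δ = +0.000°.
cos h₀ = −tan(-23.8°) tan(+0.000°) = 0.0000, h₀ = 1.5708 rad.
Bracket: h₀ sin ϕ sin δ + cos ϕ cos δ sin h₀ = 1.5708×-0.40355×0.00000 + 0.91496×1.00000×1.00000 = -0.000000 + 0.914960 = 0.914960.
Q̄ = (S_0/π) × [bracket] = (1361/π) × 0.914960 = 396.4 W/m².

Q̄ ≈ 396 W/m²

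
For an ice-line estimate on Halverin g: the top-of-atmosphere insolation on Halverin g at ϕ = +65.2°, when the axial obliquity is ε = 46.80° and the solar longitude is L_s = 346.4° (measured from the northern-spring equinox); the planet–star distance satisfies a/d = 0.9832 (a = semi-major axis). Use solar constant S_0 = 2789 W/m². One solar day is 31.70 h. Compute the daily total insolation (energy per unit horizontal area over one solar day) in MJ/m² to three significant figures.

19.4 MJ/m²

Solar declination: sin δ = sin ε · sin L_s = sin 46.80° × sin 346.4° = -0.17141, so δ = -9.870°.
cos h₀ = −tan(+65.2°) tan(-9.870°) = 0.3765, h₀ = 1.1847 rad.
Bracket: h₀ sin ϕ sin δ + cos ϕ cos δ sin h₀ = 1.1847×0.90778×-0.17141 + 0.41945×0.98520×0.92640 = -0.184342 + 0.382828 = 0.198486.
Inverse-square distance factor (a/d)² = 0.9832² = 0.966682.
Q̄ = (S_0/π) × 0.966682 × [bracket] = (2789/π) × 0.966682 × 0.198486 = 170.34 W/m².
Daily total = Q̄ × 31.70 h × 3600 s/h = 170.34 × 31.70 × 3600 / 10⁶ = 19.44 MJ/m².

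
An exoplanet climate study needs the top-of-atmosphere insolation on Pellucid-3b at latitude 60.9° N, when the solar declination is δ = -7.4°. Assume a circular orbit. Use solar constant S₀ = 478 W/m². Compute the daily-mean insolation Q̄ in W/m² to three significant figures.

cos H₀ = −tan(+60.9°) tan(-7.400°) = 0.2333, H₀ = 1.3353 rad.
Bracket: H₀ sin φ sin δ + cos φ cos δ sin H₀ = 1.3353×0.87377×-0.12880 + 0.48634×0.99167×0.97239 = -0.150277 + 0.468973 = 0.318696.
Q̄ = (S₀/π) × [bracket] = (478/π) × 0.318696 = 48.49 W/m².

Q̄ ≈ 48.5 W/m²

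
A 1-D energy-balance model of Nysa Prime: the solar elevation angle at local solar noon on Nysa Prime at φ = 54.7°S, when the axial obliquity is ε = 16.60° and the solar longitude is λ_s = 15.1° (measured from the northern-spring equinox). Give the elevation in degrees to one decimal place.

31.0°

Solar declination: sin δ = sin ε · sin λ_s = sin 16.60° × sin 15.1° = 0.07442, so δ = +4.268°.
At local noon the hour angle is zero, so the zenith angle equals |φ − δ| = |-54.7° − (+4.268°)| = 58.968°.
Elevation = 90° − 58.968° = 31.0°.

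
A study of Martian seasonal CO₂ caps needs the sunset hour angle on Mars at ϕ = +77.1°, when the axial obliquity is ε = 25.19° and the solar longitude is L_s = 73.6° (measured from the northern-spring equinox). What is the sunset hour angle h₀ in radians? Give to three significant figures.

h₀ = 3.14 rad

Solar declination: sin δ = sin ε · sin L_s = sin 25.19° × sin 73.6° = 0.40830, so δ = +24.098°.
Sunrise equation: cos h₀ = −tan ϕ · tan δ = -1.9530 ≤ −1, so the Sun never sets (polar day) and h₀ = π.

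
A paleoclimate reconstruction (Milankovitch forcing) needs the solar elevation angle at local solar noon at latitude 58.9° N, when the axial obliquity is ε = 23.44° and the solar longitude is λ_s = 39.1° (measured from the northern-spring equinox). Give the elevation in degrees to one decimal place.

45.6°

Solar declination: sin δ = sin ε · sin λ_s = sin 23.44° × sin 39.1° = 0.25088, so δ = +14.529°.
At local noon the hour angle is zero, so the zenith angle equals |φ − δ| = |+58.9° − (+14.529°)| = 44.371°.
Elevation = 90° − 44.371° = 45.6°.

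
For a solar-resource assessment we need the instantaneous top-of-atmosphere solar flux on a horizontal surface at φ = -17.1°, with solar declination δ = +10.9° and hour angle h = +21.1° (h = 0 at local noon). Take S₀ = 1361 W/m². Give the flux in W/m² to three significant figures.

cos θ_z = sin φ sin δ + cos φ cos δ cos h = -0.055602 + 0.875623 = 0.820021.
Flux = S₀ · cos θ_z = 1361 × 0.820021 = 1116 W/m².

1.12e+03 W/m²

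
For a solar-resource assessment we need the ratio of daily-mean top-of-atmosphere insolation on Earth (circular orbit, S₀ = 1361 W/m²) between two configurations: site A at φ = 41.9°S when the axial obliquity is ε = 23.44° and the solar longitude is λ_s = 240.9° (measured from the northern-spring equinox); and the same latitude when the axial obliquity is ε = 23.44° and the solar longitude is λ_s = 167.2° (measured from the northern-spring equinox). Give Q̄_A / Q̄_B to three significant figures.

— Configuration A (φ=-41.9°):
Solar declination: sin δ = sin ε · sin λ_s = sin 23.44° × sin 240.9° = -0.34758, so δ = -20.339°.
cos H₀ = −tan(-41.9°) tan(-20.339°) = -0.3326, H₀ = 1.9099 rad.
Bracket: H₀ sin φ sin δ + cos φ cos δ sin H₀ = 1.9099×-0.66783×-0.34758 + 0.74431×0.93765×0.94307 = 0.443334 + 0.658171 = 1.101505.
Q̄ = (S₀/π) × [bracket] = (1361/π) × 1.101505 = 477.19 W/m².
— Configuration B (φ=-41.9°):
Solar declination: sin δ = sin ε · sin λ_s = sin 23.44° × sin 167.2° = 0.08813, so δ = +5.056°.
cos H₀ = −tan(-41.9°) tan(+5.056°) = 0.0794, H₀ = 1.4913 rad.
Bracket: H₀ sin φ sin δ + cos φ cos δ sin H₀ = 1.4913×-0.66783×0.08813 + 0.74431×0.99611×0.99684 = -0.087772 + 0.739072 = 0.651300.
Q̄ = (S₀/π) × [bracket] = (1361/π) × 0.651300 = 282.16 W/m².
Ratio Q̄_A / Q̄_B = 477.19 / 282.16 = 1.691.

Q̄_A / Q̄_B ≈ 1.69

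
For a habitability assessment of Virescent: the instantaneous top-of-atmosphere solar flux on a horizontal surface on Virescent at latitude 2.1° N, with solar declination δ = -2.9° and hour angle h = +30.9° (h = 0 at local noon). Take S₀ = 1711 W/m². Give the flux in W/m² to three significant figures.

1.46e+03 W/m²

cos θ_z = sin φ sin δ + cos φ cos δ cos h = -0.001854 + 0.856390 = 0.854536.
Flux = S₀ · cos θ_z = 1711 × 0.854536 = 1462 W/m².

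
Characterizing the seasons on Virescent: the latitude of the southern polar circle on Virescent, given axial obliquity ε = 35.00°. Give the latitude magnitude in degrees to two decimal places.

55.00°

The polar circle is the lowest latitude that experiences at least one full rotation of continuous darkness at the northern-summer solstice; it lies at |ϕ| = 90° − ε = 90° − 35.00° = 55.00°.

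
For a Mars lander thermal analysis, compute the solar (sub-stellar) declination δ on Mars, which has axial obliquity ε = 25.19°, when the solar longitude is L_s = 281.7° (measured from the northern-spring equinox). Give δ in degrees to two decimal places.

δ = -24.63°

sin δ = sin ε · sin L_s = sin 25.19° × sin 281.7° = -0.416778.
δ = arcsin(-0.416778) = -24.63°.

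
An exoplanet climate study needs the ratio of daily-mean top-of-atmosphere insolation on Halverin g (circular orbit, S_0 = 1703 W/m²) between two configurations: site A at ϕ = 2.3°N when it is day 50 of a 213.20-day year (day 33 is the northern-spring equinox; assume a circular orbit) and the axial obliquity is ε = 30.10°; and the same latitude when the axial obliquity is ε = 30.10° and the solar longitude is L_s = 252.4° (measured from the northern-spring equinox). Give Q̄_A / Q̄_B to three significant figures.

— Configuration A (ϕ=+2.3°):
Solar longitude: L_s = 360° × (50 − 33)/213.20 = 28.705°.
sin δ = sin 30.10° × sin 28.705° = 0.24088, so δ = +13.938°.
cos h₀ = −tan(+2.3°) tan(+13.938°) = -0.0100, h₀ = 1.5808 rad.
Bracket: h₀ sin ϕ sin δ + cos ϕ cos δ sin h₀ = 1.5808×0.04013×0.24088 + 0.99919×0.97056×0.99995 = 0.015281 + 0.969725 = 0.985006.
Q̄ = (S_0/π) × [bracket] = (1703/π) × 0.985006 = 533.95 W/m².
— Configuration B (ϕ=+2.3°):
Solar declination: sin δ = sin ε · sin L_s = sin 30.10° × sin 252.4° = -0.47804, so δ = -28.557°.
cos h₀ = −tan(+2.3°) tan(-28.557°) = 0.0219, h₀ = 1.5489 rad.
Bracket: h₀ sin ϕ sin δ + cos ϕ cos δ sin h₀ = 1.5489×0.04013×-0.47804 + 0.99919×0.87834×0.99976 = -0.029714 + 0.877418 = 0.847704.
Q̄ = (S_0/π) × [bracket] = (1703/π) × 0.847704 = 459.52 W/m².
Ratio Q̄_A / Q̄_B = 533.95 / 459.52 = 1.162.

Q̄_A / Q̄_B ≈ 1.16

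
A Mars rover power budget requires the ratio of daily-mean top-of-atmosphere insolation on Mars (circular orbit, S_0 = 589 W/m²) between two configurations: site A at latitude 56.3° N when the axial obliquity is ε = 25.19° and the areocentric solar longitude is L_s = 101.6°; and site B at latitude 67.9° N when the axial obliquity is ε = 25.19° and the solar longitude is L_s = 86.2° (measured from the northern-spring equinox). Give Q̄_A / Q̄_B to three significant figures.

— Configuration A (ϕ=+56.3°):
sin δ = sin 25.19° × sin 101.6° = 0.41693, so δ = +24.641°.
cos h₀ = −tan(+56.3°) tan(+24.641°) = -0.6878, h₀ = 2.3292 rad.
Bracket: h₀ sin ϕ sin δ + cos ϕ cos δ sin h₀ = 2.3292×0.83195×0.41693 + 0.55484×0.90894×0.72591 = 0.807918 + 0.366088 = 1.174006.
Q̄ = (S_0/π) × [bracket] = (589/π) × 1.174006 = 220.11 W/m².
— Configuration B (ϕ=+67.9°):
Solar declination: sin δ = sin ε · sin L_s = sin 25.19° × sin 86.2° = 0.42469, so δ = +25.131°.
cos h₀ = −tan(+67.9°) tan(+25.131°) = -1.1552 ≤ −1 ⇒ polar day, h₀ = π.
Bracket: h₀ sin ϕ sin δ + cos ϕ cos δ sin h₀ = 3.1416×0.92653×0.42469 + 0.37622×0.90534×0.00000 = 1.236182 + 0.000000 = 1.236182.
Q̄ = (S_0/π) × [bracket] = (589/π) × 1.236182 = 231.76 W/m².
Ratio Q̄_A / Q̄_B = 220.11 / 231.76 = 0.9497.

Q̄_A / Q̄_B ≈ 0.950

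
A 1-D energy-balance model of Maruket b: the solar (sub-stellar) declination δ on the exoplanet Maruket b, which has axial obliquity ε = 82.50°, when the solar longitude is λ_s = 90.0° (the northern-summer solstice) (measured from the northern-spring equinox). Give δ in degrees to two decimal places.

δ = +82.50°

sin δ = sin ε · sin λ_s = sin 82.50° × sin 90.0° = 0.991445.
δ = arcsin(0.991445) = +82.50°.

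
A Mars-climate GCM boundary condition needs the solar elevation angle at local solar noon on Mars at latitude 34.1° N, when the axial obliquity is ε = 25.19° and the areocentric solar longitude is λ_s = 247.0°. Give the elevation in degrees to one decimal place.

32.8°

sin δ = sin 25.19° × sin 247.0° = -0.39179, so δ = -23.066°.
At local noon the hour angle is zero, so the zenith angle equals |φ − δ| = |+34.1° − (-23.066°)| = 57.166°.
Elevation = 90° − 57.166° = 32.8°.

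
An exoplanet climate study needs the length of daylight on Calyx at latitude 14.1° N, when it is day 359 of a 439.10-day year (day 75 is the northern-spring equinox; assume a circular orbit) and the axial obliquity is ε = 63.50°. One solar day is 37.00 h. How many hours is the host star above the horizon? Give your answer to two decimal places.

Solar longitude: λ_s = 360° × (359 − 75)/439.10 = 232.840°.
sin δ = sin 63.50° × sin 232.840° = -0.71322, so δ = -45.497°.
cos H₀ = −tan φ · tan δ = −tan(+14.1°) × tan(-45.497°) = 0.2556, so H₀ = 1.3123 rad = 75.19°.
Daylight = 2H₀/(2π) × 37.00 h = (1.3123/π) × 37.00 = 15.46 h.

15.46 h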